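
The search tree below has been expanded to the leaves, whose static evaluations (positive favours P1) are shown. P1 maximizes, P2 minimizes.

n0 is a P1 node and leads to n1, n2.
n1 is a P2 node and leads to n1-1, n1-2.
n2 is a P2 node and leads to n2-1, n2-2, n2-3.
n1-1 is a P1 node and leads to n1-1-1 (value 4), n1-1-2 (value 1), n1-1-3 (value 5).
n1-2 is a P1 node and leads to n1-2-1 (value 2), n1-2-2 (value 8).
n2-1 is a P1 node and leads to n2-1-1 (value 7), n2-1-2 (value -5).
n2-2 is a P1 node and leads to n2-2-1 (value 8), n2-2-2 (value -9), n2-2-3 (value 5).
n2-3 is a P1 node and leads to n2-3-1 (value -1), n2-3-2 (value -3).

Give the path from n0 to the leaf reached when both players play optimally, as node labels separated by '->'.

n0 -> n1 -> n1-1 -> n1-1-3

n1-1 (P1): max(4, 1, 5) = 5
n1-2 (P1): max(2, 8) = 8
n1 (P2): min(5, 8) = 5
n2-1 (P1): max(7, -5) = 7
n2-2 (P1): max(8, -9, 5) = 8
n2-3 (P1): max(-1, -3) = -1
n2 (P2): min(7, 8, -1) = -1
n0 (P1): max(5, -1) = 5
At n0, P1 picks n1 (highest: 5).
At n1, P2 picks n1-1 (lowest: 5).
At n1-1, P1 picks n1-1-3 (highest: 5).
Terminal value 5.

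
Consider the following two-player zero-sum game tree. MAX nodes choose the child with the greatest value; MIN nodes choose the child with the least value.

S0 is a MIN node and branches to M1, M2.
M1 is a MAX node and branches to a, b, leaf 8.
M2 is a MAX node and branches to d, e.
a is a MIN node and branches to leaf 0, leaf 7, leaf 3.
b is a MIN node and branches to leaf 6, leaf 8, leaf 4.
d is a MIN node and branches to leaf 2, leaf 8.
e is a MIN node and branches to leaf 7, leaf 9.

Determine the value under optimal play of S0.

a (MIN): min(0, 7, 3) = 0
b (MIN): min(6, 8, 4) = 4
M1 (MAX): max(0, 4, 8) = 8
d (MIN): min(2, 8) = 2
e (MIN): min(7, 9) = 7
M2 (MAX): max(2, 7) = 7
S0 (MIN): min(8, 7) = 7

7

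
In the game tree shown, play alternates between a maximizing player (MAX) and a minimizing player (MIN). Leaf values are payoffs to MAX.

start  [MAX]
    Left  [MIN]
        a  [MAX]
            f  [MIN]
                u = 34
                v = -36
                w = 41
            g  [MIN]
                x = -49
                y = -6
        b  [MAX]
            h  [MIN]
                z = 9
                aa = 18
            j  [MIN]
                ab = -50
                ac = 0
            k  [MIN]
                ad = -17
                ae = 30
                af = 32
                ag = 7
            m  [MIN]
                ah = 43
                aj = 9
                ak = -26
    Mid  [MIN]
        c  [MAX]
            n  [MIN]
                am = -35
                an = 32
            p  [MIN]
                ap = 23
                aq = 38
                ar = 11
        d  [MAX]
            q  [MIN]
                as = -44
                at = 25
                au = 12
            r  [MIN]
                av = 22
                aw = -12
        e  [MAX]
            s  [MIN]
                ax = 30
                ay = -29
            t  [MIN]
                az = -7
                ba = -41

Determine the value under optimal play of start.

f (MIN): min(34, -36, 41) = -36
g (MIN): min(-49, -6) = -49
a (MAX): max(-36, -49) = -36
h (MIN): min(9, 18) = 9
j (MIN): min(-50, 0) = -50
k (MIN): min(-17, 30, 32, 7) = -17
m (MIN): min(43, 9, -26) = -26
b (MAX): max(9, -50, -17, -26) = 9
Left (MIN): min(-36, 9) = -36
n (MIN): min(-35, 32) = -35
p (MIN): min(23, 38, 11) = 11
c (MAX): max(-35, 11) = 11
q (MIN): min(-44, 25, 12) = -44
r (MIN): min(22, -12) = -12
d (MAX): max(-44, -12) = -12
s (MIN): min(30, -29) = -29
t (MIN): min(-7, -41) = -41
e (MAX): max(-29, -41) = -29
Mid (MIN): min(11, -12, -29) = -29
start (MAX): max(-36, -29) = -29

-29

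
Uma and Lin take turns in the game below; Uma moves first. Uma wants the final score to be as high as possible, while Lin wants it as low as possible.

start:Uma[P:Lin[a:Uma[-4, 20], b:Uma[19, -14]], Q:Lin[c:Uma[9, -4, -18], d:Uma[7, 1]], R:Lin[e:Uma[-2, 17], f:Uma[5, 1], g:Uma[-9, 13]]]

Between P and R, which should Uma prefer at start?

a (Uma): max(-4, 20) = 20
b (Uma): max(19, -14) = 19
P (Lin): min(20, 19) = 19
e (Uma): max(-2, 17) = 17
f (Uma): max(5, 1) = 5
g (Uma): max(-9, 13) = 13
R (Lin): min(17, 5, 13) = 5
Uma prefers the higher value; P=19, R=5. P is better since 19 > 5.

P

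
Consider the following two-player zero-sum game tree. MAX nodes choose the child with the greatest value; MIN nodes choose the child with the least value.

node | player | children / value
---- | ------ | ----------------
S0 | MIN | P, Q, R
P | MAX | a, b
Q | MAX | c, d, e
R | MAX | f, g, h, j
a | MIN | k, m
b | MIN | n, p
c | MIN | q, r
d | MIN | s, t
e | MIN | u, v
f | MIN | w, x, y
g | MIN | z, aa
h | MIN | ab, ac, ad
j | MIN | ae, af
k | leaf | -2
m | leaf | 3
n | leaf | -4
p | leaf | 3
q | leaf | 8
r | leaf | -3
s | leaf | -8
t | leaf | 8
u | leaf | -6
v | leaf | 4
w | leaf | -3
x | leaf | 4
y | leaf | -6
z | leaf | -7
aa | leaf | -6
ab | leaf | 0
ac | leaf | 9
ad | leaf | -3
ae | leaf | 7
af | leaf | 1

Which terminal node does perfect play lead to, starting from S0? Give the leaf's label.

r

a (MIN): min(-2, 3) = -2
b (MIN): min(-4, 3) = -4
P (MAX): max(-2, -4) = -2
c (MIN): min(8, -3) = -3
d (MIN): min(-8, 8) = -8
e (MIN): min(-6, 4) = -6
Q (MAX): max(-3, -8, -6) = -3
f (MIN): min(-3, 4, -6) = -6
g (MIN): min(-7, -6) = -7
h (MIN): min(0, 9, -3) = -3
j (MIN): min(7, 1) = 1
R (MAX): max(-6, -7, -3, 1) = 1
S0 (MIN): min(-2, -3, 1) = -3
At S0, MIN picks Q (lowest: -3).
At Q, MAX picks c (highest: -3).
At c, MIN picks r (lowest: -3).
Terminal value -3.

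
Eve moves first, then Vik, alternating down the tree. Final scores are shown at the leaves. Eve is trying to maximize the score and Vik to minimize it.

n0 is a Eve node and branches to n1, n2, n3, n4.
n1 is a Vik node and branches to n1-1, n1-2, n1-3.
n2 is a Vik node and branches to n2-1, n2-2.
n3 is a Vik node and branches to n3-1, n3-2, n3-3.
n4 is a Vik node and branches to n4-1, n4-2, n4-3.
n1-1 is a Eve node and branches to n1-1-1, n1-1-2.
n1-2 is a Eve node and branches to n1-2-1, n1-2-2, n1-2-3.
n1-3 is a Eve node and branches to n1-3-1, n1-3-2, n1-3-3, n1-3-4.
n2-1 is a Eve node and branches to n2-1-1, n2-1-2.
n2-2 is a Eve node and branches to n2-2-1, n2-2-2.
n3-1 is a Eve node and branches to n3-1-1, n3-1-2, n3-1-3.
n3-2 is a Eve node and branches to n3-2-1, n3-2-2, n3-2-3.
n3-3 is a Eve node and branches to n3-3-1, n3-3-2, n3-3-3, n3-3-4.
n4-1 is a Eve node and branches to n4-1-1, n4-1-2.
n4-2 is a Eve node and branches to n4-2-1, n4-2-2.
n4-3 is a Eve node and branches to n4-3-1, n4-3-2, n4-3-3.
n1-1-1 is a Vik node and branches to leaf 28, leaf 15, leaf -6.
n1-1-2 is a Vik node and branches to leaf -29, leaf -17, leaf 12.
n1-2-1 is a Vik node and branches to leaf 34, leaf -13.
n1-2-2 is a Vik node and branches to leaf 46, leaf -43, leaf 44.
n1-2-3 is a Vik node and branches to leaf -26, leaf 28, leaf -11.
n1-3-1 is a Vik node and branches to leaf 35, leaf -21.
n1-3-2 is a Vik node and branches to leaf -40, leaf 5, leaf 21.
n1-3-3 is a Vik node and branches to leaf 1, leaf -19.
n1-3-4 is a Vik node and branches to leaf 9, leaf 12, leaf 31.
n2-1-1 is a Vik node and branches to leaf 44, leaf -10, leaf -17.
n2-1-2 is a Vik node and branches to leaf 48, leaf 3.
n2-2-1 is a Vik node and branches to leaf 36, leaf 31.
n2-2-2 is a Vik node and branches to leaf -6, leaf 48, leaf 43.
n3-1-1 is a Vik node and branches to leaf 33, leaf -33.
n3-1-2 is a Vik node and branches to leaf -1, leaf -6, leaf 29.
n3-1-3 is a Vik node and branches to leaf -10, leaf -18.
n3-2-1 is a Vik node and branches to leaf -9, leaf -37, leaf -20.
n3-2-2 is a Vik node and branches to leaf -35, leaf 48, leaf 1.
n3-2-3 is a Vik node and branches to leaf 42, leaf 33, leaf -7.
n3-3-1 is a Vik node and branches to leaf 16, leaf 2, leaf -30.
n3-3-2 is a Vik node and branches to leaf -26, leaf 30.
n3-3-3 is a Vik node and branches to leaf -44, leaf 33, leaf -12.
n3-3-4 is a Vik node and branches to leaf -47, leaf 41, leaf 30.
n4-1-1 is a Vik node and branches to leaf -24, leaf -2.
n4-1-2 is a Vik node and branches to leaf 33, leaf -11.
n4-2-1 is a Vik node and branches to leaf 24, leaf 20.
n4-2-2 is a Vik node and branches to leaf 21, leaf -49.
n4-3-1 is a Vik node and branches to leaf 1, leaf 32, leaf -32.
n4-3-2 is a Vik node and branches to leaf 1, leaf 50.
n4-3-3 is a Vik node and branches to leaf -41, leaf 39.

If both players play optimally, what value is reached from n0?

n1-1-1 (Vik): min(28, 15, -6) = -6
n1-1-2 (Vik): min(-29, -17, 12) = -29
n1-1 (Eve): max(-6, -29) = -6
n1-2-1 (Vik): min(34, -13) = -13
n1-2-2 (Vik): min(46, -43, 44) = -43
n1-2-3 (Vik): min(-26, 28, -11) = -26
n1-2 (Eve): max(-13, -43, -26) = -13
n1-3-1 (Vik): min(35, -21) = -21
n1-3-2 (Vik): min(-40, 5, 21) = -40
n1-3-3 (Vik): min(1, -19) = -19
n1-3-4 (Vik): min(9, 12, 31) = 9
n1-3 (Eve): max(-21, -40, -19, 9) = 9
n1 (Vik): min(-6, -13, 9) = -13
n2-1-1 (Vik): min(44, -10, -17) = -17
n2-1-2 (Vik): min(48, 3) = 3
n2-1 (Eve): max(-17, 3) = 3
n2-2-1 (Vik): min(36, 31) = 31
n2-2-2 (Vik): min(-6, 48, 43) = -6
n2-2 (Eve): max(31, -6) = 31
n2 (Vik): min(3, 31) = 3
n3-1-1 (Vik): min(33, -33) = -33
n3-1-2 (Vik): min(-1, -6, 29) = -6
n3-1-3 (Vik): min(-10, -18) = -18
n3-1 (Eve): max(-33, -6, -18) = -6
n3-2-1 (Vik): min(-9, -37, -20) = -37
n3-2-2 (Vik): min(-35, 48, 1) = -35
n3-2-3 (Vik): min(42, 33, -7) = -7
n3-2 (Eve): max(-37, -35, -7) = -7
n3-3-1 (Vik): min(16, 2, -30) = -30
n3-3-2 (Vik): min(-26, 30) = -26
n3-3-3 (Vik): min(-44, 33, -12) = -44
n3-3-4 (Vik): min(-47, 41, 30) = -47
n3-3 (Eve): max(-30, -26, -44, -47) = -26
n3 (Vik): min(-6, -7, -26) = -26
n4-1-1 (Vik): min(-24, -2) = -24
n4-1-2 (Vik): min(33, -11) = -11
n4-1 (Eve): max(-24, -11) = -11
n4-2-1 (Vik): min(24, 20) = 20
n4-2-2 (Vik): min(21, -49) = -49
n4-2 (Eve): max(20, -49) = 20
n4-3-1 (Vik): min(1, 32, -32) = -32
n4-3-2 (Vik): min(1, 50) = 1
n4-3-3 (Vik): min(-41, 39) = -41
n4-3 (Eve): max(-32, 1, -41) = 1
n4 (Vik): min(-11, 20, 1) = -11
n0 (Eve): max(-13, 3, -26, -11) = 3

3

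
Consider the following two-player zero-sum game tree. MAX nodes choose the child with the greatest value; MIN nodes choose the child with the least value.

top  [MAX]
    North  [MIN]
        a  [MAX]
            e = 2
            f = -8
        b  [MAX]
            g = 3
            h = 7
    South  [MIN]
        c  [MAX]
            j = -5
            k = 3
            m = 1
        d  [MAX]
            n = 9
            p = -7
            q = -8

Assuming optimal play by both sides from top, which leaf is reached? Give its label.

a (MAX): max(2, -8) = 2
b (MAX): max(3, 7) = 7
North (MIN): min(2, 7) = 2
c (MAX): max(-5, 3, 1) = 3
d (MAX): max(9, -7, -8) = 9
South (MIN): min(3, 9) = 3
top (MAX): max(2, 3) = 3
At top, MAX picks South (highest: 3).
At South, MIN picks c (lowest: 3).
At c, MAX picks k (highest: 3).
Terminal value 3.

k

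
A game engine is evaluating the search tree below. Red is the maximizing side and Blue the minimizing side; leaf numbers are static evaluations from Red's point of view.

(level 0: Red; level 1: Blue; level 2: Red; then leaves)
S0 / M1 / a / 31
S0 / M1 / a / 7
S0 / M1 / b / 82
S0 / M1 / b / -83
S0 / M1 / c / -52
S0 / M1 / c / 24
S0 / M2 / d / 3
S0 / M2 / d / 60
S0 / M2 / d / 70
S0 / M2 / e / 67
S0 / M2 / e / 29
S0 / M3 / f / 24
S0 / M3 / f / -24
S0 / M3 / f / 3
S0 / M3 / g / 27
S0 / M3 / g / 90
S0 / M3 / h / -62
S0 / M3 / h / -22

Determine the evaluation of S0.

a (Red): max(31, 7) = 31
b (Red): max(82, -83) = 82
c (Red): max(-52, 24) = 24
M1 (Blue): min(31, 82, 24) = 24
d (Red): max(3, 60, 70) = 70
e (Red): max(67, 29) = 67
M2 (Blue): min(70, 67) = 67
f (Red): max(24, -24, 3) = 24
g (Red): max(27, 90) = 90
h (Red): max(-62, -22) = -22
M3 (Blue): min(24, 90, -22) = -22
S0 (Red): max(24, 67, -22) = 67

67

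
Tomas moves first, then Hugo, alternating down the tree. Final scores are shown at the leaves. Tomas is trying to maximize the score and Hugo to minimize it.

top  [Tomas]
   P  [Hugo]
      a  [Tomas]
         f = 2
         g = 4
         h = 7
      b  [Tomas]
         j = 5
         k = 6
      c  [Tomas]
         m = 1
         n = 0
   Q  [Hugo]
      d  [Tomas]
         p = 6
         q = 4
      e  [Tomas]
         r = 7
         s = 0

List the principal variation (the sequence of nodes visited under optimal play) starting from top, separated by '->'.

top -> Q -> d -> p

a (Tomas): max(2, 4, 7) = 7
b (Tomas): max(5, 6) = 6
c (Tomas): max(1, 0) = 1
P (Hugo): min(7, 6, 1) = 1
d (Tomas): max(6, 4) = 6
e (Tomas): max(7, 0) = 7
Q (Hugo): min(6, 7) = 6
top (Tomas): max(1, 6) = 6
At top, Tomas picks Q (highest: 6).
At Q, Hugo picks d (lowest: 6).
At d, Tomas picks p (highest: 6).
Terminal value 6.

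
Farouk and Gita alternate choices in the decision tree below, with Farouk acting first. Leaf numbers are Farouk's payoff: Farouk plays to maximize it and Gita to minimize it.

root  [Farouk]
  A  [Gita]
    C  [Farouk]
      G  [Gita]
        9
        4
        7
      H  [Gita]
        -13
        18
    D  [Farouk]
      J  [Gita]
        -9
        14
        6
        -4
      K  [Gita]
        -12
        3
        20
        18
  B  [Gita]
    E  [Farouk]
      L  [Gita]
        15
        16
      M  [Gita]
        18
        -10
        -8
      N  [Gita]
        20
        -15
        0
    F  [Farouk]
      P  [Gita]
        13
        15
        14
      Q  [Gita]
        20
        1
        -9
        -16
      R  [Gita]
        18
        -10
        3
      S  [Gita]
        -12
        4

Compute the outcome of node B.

L (Gita): min(15, 16) = 15
M (Gita): min(18, -10, -8) = -10
N (Gita): min(20, -15, 0) = -15
E (Farouk): max(15, -10, -15) = 15
P (Gita): min(13, 15, 14) = 13
Q (Gita): min(20, 1, -9, -16) = -16
R (Gita): min(18, -10, 3) = -10
S (Gita): min(-12, 4) = -12
F (Farouk): max(13, -16, -10, -12) = 13
B (Gita): min(15, 13) = 13

13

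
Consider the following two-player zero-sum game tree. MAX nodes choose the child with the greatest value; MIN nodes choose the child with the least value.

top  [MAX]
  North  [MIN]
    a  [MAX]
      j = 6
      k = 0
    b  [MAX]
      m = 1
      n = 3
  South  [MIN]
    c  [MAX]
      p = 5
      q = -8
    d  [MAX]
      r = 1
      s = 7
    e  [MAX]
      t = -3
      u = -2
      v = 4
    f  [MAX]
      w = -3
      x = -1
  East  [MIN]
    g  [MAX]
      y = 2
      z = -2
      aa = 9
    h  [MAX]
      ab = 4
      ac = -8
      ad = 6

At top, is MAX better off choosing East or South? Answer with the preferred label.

g (MAX): max(2, -2, 9) = 9
h (MAX): max(4, -8, 6) = 6
East (MIN): min(9, 6) = 6
c (MAX): max(5, -8) = 5
d (MAX): max(1, 7) = 7
e (MAX): max(-3, -2, 4) = 4
f (MAX): max(-3, -1) = -1
South (MIN): min(5, 7, 4, -1) = -1
MAX prefers the higher value; East=6, South=-1. East is better since 6 > -1.

East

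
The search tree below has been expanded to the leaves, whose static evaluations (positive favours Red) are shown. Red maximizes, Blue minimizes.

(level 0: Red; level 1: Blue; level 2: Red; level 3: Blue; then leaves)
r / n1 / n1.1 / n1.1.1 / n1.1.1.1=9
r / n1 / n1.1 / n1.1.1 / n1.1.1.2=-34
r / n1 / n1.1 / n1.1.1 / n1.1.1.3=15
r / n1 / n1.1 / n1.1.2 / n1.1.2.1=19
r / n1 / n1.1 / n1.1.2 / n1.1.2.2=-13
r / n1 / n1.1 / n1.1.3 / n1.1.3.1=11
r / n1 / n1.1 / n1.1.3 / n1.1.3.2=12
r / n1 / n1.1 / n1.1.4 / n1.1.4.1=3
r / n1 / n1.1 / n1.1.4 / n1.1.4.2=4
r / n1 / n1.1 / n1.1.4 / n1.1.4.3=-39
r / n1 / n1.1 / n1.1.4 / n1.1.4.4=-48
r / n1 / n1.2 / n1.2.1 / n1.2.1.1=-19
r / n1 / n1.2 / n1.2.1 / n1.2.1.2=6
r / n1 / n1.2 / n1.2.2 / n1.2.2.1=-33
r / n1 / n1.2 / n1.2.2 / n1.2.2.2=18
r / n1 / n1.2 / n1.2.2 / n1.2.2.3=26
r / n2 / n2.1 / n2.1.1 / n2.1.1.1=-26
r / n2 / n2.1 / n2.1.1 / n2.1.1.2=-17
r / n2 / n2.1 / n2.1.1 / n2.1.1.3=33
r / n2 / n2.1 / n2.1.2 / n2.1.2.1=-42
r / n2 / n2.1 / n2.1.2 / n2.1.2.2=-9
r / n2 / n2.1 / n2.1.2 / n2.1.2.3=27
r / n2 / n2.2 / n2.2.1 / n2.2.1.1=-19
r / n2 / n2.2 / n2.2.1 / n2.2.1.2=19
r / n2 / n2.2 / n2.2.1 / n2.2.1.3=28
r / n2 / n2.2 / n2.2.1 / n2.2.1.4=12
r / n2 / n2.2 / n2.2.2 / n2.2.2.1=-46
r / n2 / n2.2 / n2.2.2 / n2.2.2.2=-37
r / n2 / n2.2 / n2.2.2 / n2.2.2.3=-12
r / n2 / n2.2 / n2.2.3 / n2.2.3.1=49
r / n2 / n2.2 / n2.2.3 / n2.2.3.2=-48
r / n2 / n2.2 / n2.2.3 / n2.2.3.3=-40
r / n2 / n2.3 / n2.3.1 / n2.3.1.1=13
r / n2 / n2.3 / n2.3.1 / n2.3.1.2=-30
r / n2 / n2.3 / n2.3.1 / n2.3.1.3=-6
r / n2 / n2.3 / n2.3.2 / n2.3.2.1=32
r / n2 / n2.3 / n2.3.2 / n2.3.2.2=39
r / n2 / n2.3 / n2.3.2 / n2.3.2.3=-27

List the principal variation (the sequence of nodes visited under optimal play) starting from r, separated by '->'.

n1.1.1 (Blue): min(9, -34, 15) = -34
n1.1.2 (Blue): min(19, -13) = -13
n1.1.3 (Blue): min(11, 12) = 11
n1.1.4 (Blue): min(3, 4, -39, -48) = -48
n1.1 (Red): max(-34, -13, 11, -48) = 11
n1.2.1 (Blue): min(-19, 6) = -19
n1.2.2 (Blue): min(-33, 18, 26) = -33
n1.2 (Red): max(-19, -33) = -19
n1 (Blue): min(11, -19) = -19
n2.1.1 (Blue): min(-26, -17, 33) = -26
n2.1.2 (Blue): min(-42, -9, 27) = -42
n2.1 (Red): max(-26, -42) = -26
n2.2.1 (Blue): min(-19, 19, 28, 12) = -19
n2.2.2 (Blue): min(-46, -37, -12) = -46
n2.2.3 (Blue): min(49, -48, -40) = -48
n2.2 (Red): max(-19, -46, -48) = -19
n2.3.1 (Blue): min(13, -30, -6) = -30
n2.3.2 (Blue): min(32, 39, -27) = -27
n2.3 (Red): max(-30, -27) = -27
n2 (Blue): min(-26, -19, -27) = -27
r (Red): max(-19, -27) = -19
At r, Red picks n1 (highest: -19).
At n1, Blue picks n1.2 (lowest: -19).
At n1.2, Red picks n1.2.1 (highest: -19).
At n1.2.1, Blue picks n1.2.1.1 (lowest: -19).
Terminal value -19.

r -> n1 -> n1.2 -> n1.2.1 -> n1.2.1.1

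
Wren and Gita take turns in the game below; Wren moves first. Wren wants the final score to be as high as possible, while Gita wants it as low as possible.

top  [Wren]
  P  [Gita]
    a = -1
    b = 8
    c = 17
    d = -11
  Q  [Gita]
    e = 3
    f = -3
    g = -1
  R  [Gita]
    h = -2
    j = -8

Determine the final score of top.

P (Gita): min(-1, 8, 17, -11) = -11
Q (Gita): min(3, -3, -1) = -3
R (Gita): min(-2, -8) = -8
top (Wren): max(-11, -3, -8) = -3

-3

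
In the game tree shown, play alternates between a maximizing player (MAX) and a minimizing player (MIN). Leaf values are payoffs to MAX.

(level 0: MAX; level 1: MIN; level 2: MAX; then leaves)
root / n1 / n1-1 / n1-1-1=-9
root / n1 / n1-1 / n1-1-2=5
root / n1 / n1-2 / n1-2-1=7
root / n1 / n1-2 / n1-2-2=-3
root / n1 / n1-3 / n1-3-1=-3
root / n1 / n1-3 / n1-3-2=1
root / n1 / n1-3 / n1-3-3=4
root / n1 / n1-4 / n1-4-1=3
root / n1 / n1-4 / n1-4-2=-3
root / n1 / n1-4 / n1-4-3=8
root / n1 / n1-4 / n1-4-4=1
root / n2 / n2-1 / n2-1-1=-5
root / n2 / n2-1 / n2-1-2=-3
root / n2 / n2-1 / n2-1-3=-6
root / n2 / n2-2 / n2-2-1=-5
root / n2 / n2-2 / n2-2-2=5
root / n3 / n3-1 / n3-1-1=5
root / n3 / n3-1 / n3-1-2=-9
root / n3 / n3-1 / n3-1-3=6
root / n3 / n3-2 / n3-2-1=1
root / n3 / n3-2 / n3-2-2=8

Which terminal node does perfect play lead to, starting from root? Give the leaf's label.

n3-1-3

n1-1 (MAX): max(-9, 5) = 5
n1-2 (MAX): max(7, -3) = 7
n1-3 (MAX): max(-3, 1, 4) = 4
n1-4 (MAX): max(3, -3, 8, 1) = 8
n1 (MIN): min(5, 7, 4, 8) = 4
n2-1 (MAX): max(-5, -3, -6) = -3
n2-2 (MAX): max(-5, 5) = 5
n2 (MIN): min(-3, 5) = -3
n3-1 (MAX): max(5, -9, 6) = 6
n3-2 (MAX): max(1, 8) = 8
n3 (MIN): min(6, 8) = 6
root (MAX): max(4, -3, 6) = 6
At root, MAX picks n3 (highest: 6).
At n3, MIN picks n3-1 (lowest: 6).
At n3-1, MAX picks n3-1-3 (highest: 6).
Terminal value 6.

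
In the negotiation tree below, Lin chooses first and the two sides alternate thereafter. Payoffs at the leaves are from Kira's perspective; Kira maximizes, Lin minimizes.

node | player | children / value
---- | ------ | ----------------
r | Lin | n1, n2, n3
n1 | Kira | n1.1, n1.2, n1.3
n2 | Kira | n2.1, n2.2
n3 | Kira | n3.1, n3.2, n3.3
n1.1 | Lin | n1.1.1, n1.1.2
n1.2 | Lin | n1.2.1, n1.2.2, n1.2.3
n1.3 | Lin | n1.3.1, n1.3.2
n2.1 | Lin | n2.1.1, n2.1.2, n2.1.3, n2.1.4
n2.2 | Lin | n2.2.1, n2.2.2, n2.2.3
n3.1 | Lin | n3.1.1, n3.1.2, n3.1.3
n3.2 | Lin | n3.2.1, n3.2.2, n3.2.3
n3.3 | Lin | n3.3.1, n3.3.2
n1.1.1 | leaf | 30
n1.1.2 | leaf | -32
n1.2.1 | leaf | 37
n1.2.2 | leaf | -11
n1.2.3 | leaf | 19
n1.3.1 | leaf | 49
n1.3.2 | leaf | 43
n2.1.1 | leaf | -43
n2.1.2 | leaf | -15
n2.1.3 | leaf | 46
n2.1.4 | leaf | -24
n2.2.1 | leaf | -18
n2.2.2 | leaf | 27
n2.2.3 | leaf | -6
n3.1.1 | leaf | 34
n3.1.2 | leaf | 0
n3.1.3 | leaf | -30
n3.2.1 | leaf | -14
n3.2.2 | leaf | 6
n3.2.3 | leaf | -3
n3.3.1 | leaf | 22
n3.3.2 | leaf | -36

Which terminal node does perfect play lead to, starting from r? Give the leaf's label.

n1.1 (Lin): min(30, -32) = -32
n1.2 (Lin): min(37, -11, 19) = -11
n1.3 (Lin): min(49, 43) = 43
n1 (Kira): max(-32, -11, 43) = 43
n2.1 (Lin): min(-43, -15, 46, -24) = -43
n2.2 (Lin): min(-18, 27, -6) = -18
n2 (Kira): max(-43, -18) = -18
n3.1 (Lin): min(34, 0, -30) = -30
n3.2 (Lin): min(-14, 6, -3) = -14
n3.3 (Lin): min(22, -36) = -36
n3 (Kira): max(-30, -14, -36) = -14
r (Lin): min(43, -18, -14) = -18
At r, Lin picks n2 (lowest: -18).
At n2, Kira picks n2.2 (highest: -18).
At n2.2, Lin picks n2.2.1 (lowest: -18).
Terminal value -18.

n2.2.1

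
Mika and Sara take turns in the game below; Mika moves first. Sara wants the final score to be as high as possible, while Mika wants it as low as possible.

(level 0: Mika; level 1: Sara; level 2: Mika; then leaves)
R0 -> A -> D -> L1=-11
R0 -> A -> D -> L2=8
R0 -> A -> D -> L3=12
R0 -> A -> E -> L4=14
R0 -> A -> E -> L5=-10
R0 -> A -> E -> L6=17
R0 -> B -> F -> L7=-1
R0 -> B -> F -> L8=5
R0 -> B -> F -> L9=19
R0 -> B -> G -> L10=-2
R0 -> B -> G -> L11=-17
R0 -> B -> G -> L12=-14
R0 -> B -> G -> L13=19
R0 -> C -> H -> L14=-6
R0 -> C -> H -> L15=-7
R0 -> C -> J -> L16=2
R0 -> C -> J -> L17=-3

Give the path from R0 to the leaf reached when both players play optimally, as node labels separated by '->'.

D (Mika): min(-11, 8, 12) = -11
E (Mika): min(14, -10, 17) = -10
A (Sara): max(-11, -10) = -10
F (Mika): min(-1, 5, 19) = -1
G (Mika): min(-2, -17, -14, 19) = -17
B (Sara): max(-1, -17) = -1
H (Mika): min(-6, -7) = -7
J (Mika): min(2, -3) = -3
C (Sara): max(-7, -3) = -3
R0 (Mika): min(-10, -1, -3) = -10
At R0, Mika picks A (lowest: -10).
At A, Sara picks E (highest: -10).
At E, Mika picks L5 (lowest: -10).
Terminal value -10.

R0 -> A -> E -> L5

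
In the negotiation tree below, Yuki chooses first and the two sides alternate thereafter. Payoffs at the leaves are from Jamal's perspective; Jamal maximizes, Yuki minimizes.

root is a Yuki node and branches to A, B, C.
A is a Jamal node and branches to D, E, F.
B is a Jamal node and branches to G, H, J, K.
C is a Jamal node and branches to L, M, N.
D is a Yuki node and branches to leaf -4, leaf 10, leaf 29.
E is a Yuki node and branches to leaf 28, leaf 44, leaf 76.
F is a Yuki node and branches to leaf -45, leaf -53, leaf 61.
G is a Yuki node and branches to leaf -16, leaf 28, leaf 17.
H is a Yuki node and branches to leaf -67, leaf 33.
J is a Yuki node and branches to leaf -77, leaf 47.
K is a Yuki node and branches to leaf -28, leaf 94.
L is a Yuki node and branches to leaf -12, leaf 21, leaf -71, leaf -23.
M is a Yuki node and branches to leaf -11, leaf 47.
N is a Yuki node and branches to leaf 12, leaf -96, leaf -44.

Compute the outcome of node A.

D (Yuki): min(-4, 10, 29) = -4
E (Yuki): min(28, 44, 76) = 28
F (Yuki): min(-45, -53, 61) = -53
A (Jamal): max(-4, 28, -53) = 28

28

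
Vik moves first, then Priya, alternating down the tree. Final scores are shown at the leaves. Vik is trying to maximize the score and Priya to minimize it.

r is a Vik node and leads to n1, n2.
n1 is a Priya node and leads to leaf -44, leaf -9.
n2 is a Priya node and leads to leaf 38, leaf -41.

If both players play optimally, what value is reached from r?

n1 (Priya): min(-44, -9) = -44
n2 (Priya): min(38, -41) = -41
r (Vik): max(-44, -41) = -41

-41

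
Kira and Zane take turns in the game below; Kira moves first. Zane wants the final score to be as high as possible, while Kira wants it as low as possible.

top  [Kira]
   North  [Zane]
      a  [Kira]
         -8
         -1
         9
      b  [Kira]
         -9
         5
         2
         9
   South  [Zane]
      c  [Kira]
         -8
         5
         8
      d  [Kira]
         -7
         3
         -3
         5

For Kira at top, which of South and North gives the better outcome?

North

c (Kira): min(-8, 5, 8) = -8
d (Kira): min(-7, 3, -3, 5) = -7
South (Zane): max(-8, -7) = -7
a (Kira): min(-8, -1, 9) = -8
b (Kira): min(-9, 5, 2, 9) = -9
North (Zane): max(-8, -9) = -8
Kira prefers the lower value; South=-7, North=-8. North is better since -8 < -7.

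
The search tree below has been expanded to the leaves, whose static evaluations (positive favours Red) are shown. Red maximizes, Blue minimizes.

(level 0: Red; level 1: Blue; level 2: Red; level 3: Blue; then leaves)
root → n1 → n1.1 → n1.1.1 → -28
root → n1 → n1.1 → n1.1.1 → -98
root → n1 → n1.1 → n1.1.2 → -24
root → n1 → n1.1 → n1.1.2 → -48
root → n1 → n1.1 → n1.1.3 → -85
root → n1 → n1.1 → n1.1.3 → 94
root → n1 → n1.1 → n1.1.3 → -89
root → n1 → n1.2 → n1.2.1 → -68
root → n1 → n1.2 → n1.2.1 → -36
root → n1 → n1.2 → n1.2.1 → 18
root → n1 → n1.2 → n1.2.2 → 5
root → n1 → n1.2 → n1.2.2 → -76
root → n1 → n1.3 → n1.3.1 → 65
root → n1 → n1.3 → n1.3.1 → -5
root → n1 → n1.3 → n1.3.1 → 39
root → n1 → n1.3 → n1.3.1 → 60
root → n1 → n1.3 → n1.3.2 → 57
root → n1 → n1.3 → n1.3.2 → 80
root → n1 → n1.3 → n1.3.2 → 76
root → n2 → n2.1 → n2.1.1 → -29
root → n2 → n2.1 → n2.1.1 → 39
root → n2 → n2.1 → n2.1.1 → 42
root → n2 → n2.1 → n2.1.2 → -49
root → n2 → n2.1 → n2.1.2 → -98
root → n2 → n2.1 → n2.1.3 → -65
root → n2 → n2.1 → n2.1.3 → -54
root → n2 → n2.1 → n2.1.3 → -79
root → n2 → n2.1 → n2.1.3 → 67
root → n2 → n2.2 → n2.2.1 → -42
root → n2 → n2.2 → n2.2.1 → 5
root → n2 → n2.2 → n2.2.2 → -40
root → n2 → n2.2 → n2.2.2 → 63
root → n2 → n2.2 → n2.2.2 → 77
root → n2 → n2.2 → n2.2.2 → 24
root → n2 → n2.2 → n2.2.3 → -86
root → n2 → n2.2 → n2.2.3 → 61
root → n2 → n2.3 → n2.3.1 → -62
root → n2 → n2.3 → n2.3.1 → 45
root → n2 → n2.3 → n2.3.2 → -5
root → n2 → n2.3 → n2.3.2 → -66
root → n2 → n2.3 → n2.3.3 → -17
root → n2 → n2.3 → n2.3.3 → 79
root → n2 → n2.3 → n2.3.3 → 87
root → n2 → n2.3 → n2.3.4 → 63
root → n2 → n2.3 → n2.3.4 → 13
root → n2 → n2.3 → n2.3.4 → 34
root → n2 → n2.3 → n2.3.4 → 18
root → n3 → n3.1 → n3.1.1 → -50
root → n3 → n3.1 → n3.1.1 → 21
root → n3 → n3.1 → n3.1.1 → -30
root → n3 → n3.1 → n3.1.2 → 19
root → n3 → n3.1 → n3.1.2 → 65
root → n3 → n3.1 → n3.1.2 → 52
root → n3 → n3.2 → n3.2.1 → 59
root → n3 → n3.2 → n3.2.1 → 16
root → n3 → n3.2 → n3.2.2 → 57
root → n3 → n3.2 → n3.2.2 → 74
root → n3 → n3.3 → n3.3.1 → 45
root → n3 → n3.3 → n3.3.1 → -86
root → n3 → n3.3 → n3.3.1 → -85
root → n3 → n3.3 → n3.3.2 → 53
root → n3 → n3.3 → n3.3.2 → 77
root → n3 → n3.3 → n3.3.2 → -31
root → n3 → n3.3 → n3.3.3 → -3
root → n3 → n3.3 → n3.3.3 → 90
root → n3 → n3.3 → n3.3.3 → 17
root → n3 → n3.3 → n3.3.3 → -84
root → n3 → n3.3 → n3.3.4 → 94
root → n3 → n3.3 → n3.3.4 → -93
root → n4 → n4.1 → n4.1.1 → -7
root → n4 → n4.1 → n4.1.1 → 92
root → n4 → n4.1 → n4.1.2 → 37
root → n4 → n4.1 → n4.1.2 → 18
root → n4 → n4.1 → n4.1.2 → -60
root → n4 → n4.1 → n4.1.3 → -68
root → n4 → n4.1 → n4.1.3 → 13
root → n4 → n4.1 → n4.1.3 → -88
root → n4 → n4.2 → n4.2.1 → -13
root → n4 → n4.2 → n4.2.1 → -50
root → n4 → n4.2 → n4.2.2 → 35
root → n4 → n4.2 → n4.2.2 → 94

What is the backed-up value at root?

n1.1.1 (Blue): min(-28, -98) = -98
n1.1.2 (Blue): min(-24, -48) = -48
n1.1.3 (Blue): min(-85, 94, -89) = -89
n1.1 (Red): max(-98, -48, -89) = -48
n1.2.1 (Blue): min(-68, -36, 18) = -68
n1.2.2 (Blue): min(5, -76) = -76
n1.2 (Red): max(-68, -76) = -68
n1.3.1 (Blue): min(65, -5, 39, 60) = -5
n1.3.2 (Blue): min(57, 80, 76) = 57
n1.3 (Red): max(-5, 57) = 57
n1 (Blue): min(-48, -68, 57) = -68
n2.1.1 (Blue): min(-29, 39, 42) = -29
n2.1.2 (Blue): min(-49, -98) = -98
n2.1.3 (Blue): min(-65, -54, -79, 67) = -79
n2.1 (Red): max(-29, -98, -79) = -29
n2.2.1 (Blue): min(-42, 5) = -42
n2.2.2 (Blue): min(-40, 63, 77, 24) = -40
n2.2.3 (Blue): min(-86, 61) = -86
n2.2 (Red): max(-42, -40, -86) = -40
n2.3.1 (Blue): min(-62, 45) = -62
n2.3.2 (Blue): min(-5, -66) = -66
n2.3.3 (Blue): min(-17, 79, 87) = -17
n2.3.4 (Blue): min(63, 13, 34, 18) = 13
n2.3 (Red): max(-62, -66, -17, 13) = 13
n2 (Blue): min(-29, -40, 13) = -40
n3.1.1 (Blue): min(-50, 21, -30) = -50
n3.1.2 (Blue): min(19, 65, 52) = 19
n3.1 (Red): max(-50, 19) = 19
n3.2.1 (Blue): min(59, 16) = 16
n3.2.2 (Blue): min(57, 74) = 57
n3.2 (Red): max(16, 57) = 57
n3.3.1 (Blue): min(45, -86, -85) = -86
n3.3.2 (Blue): min(53, 77, -31) = -31
n3.3.3 (Blue): min(-3, 90, 17, -84) = -84
n3.3.4 (Blue): min(94, -93) = -93
n3.3 (Red): max(-86, -31, -84, -93) = -31
n3 (Blue): min(19, 57, -31) = -31
n4.1.1 (Blue): min(-7, 92) = -7
n4.1.2 (Blue): min(37, 18, -60) = -60
n4.1.3 (Blue): min(-68, 13, -88) = -88
n4.1 (Red): max(-7, -60, -88) = -7
n4.2.1 (Blue): min(-13, -50) = -50
n4.2.2 (Blue): min(35, 94) = 35
n4.2 (Red): max(-50, 35) = 35
n4 (Blue): min(-7, 35) = -7
root (Red): max(-68, -40, -31, -7) = -7

-7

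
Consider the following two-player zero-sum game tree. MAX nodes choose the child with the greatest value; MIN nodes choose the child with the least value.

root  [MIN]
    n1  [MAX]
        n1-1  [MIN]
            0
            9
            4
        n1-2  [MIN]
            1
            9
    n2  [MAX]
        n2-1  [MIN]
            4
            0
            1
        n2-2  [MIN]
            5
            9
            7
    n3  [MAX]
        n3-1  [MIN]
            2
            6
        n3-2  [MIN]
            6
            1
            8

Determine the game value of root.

n1-1 (MIN): min(0, 9, 4) = 0
n1-2 (MIN): min(1, 9) = 1
n1 (MAX): max(0, 1) = 1
n2-1 (MIN): min(4, 0, 1) = 0
n2-2 (MIN): min(5, 9, 7) = 5
n2 (MAX): max(0, 5) = 5
n3-1 (MIN): min(2, 6) = 2
n3-2 (MIN): min(6, 1, 8) = 1
n3 (MAX): max(2, 1) = 2
root (MIN): min(1, 5, 2) = 1

1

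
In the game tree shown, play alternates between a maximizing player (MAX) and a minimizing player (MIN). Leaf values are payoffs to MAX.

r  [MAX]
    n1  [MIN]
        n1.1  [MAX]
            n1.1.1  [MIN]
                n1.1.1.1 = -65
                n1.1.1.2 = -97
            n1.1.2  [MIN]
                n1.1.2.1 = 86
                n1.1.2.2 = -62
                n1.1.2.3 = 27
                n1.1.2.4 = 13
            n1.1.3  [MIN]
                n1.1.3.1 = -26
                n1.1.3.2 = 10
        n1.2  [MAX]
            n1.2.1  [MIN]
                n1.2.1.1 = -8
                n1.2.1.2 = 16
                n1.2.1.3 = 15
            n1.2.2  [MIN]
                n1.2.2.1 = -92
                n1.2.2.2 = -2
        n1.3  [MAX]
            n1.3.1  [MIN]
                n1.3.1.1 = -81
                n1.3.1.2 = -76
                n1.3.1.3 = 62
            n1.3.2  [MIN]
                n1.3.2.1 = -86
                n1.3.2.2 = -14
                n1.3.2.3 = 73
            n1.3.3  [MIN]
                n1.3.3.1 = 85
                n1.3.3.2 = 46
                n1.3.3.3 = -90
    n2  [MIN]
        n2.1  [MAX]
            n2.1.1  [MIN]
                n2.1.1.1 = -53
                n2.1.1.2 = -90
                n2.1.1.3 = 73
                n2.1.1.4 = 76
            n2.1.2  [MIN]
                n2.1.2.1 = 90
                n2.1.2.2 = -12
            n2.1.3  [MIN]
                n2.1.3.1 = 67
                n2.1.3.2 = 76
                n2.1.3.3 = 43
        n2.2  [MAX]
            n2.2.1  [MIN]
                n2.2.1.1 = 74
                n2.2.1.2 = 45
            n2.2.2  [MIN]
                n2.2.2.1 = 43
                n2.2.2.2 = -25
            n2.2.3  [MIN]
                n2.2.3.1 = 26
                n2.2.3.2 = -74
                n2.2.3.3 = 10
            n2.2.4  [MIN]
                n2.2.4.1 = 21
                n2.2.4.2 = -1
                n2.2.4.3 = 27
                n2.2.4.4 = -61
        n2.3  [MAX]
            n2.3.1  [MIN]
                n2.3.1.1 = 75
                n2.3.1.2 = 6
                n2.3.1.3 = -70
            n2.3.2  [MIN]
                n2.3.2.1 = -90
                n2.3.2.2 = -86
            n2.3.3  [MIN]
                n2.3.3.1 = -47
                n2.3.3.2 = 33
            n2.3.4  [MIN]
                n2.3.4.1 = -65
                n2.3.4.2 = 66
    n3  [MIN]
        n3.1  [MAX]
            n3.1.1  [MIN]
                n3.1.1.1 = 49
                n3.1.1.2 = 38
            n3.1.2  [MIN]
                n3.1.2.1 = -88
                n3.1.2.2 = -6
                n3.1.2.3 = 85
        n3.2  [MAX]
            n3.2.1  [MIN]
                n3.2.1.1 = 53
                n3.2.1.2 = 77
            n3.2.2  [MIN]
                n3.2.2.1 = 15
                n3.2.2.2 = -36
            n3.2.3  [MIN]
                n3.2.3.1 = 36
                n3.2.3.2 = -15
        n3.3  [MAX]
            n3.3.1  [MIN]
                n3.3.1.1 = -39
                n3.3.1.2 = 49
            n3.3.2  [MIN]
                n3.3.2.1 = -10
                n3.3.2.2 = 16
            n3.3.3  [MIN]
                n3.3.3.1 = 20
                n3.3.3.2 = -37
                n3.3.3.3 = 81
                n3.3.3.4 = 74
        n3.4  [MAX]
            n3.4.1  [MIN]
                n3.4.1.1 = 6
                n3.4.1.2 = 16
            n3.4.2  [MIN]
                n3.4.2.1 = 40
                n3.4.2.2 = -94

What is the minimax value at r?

n1.1.1 (MIN): min(-65, -97) = -97
n1.1.2 (MIN): min(86, -62, 27, 13) = -62
n1.1.3 (MIN): min(-26, 10) = -26
n1.1 (MAX): max(-97, -62, -26) = -26
n1.2.1 (MIN): min(-8, 16, 15) = -8
n1.2.2 (MIN): min(-92, -2) = -92
n1.2 (MAX): max(-8, -92) = -8
n1.3.1 (MIN): min(-81, -76, 62) = -81
n1.3.2 (MIN): min(-86, -14, 73) = -86
n1.3.3 (MIN): min(85, 46, -90) = -90
n1.3 (MAX): max(-81, -86, -90) = -81
n1 (MIN): min(-26, -8, -81) = -81
n2.1.1 (MIN): min(-53, -90, 73, 76) = -90
n2.1.2 (MIN): min(90, -12) = -12
n2.1.3 (MIN): min(67, 76, 43) = 43
n2.1 (MAX): max(-90, -12, 43) = 43
n2.2.1 (MIN): min(74, 45) = 45
n2.2.2 (MIN): min(43, -25) = -25
n2.2.3 (MIN): min(26, -74, 10) = -74
n2.2.4 (MIN): min(21, -1, 27, -61) = -61
n2.2 (MAX): max(45, -25, -74, -61) = 45
n2.3.1 (MIN): min(75, 6, -70) = -70
n2.3.2 (MIN): min(-90, -86) = -90
n2.3.3 (MIN): min(-47, 33) = -47
n2.3.4 (MIN): min(-65, 66) = -65
n2.3 (MAX): max(-70, -90, -47, -65) = -47
n2 (MIN): min(43, 45, -47) = -47
n3.1.1 (MIN): min(49, 38) = 38
n3.1.2 (MIN): min(-88, -6, 85) = -88
n3.1 (MAX): max(38, -88) = 38
n3.2.1 (MIN): min(53, 77) = 53
n3.2.2 (MIN): min(15, -36) = -36
n3.2.3 (MIN): min(36, -15) = -15
n3.2 (MAX): max(53, -36, -15) = 53
n3.3.1 (MIN): min(-39, 49) = -39
n3.3.2 (MIN): min(-10, 16) = -10
n3.3.3 (MIN): min(20, -37, 81, 74) = -37
n3.3 (MAX): max(-39, -10, -37) = -10
n3.4.1 (MIN): min(6, 16) = 6
n3.4.2 (MIN): min(40, -94) = -94
n3.4 (MAX): max(6, -94) = 6
n3 (MIN): min(38, 53, -10, 6) = -10
r (MAX): max(-81, -47, -10) = -10

-10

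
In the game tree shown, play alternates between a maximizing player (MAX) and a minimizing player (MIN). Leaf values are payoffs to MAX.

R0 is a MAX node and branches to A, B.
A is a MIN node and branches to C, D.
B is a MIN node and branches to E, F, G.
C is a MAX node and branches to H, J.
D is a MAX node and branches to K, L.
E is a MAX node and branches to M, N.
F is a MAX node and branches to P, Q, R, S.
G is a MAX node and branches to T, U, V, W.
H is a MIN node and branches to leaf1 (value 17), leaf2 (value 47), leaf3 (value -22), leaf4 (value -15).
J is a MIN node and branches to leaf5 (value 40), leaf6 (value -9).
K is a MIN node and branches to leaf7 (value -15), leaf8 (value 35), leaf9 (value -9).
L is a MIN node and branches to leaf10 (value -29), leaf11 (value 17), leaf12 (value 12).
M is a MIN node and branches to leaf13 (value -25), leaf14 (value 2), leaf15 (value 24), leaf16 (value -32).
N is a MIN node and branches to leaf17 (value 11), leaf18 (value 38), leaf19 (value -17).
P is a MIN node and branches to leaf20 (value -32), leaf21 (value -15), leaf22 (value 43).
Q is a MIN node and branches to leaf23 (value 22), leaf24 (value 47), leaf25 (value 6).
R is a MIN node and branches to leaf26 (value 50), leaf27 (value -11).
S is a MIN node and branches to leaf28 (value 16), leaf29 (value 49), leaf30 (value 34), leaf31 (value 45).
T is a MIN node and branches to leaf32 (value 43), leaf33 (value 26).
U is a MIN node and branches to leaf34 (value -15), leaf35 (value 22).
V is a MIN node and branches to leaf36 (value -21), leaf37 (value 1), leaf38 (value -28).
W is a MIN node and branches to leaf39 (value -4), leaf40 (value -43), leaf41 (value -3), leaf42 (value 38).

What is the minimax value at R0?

-15

H (MIN): min(17, 47, -22, -15) = -22
J (MIN): min(40, -9) = -9
C (MAX): max(-22, -9) = -9
K (MIN): min(-15, 35, -9) = -15
L (MIN): min(-29, 17, 12) = -29
D (MAX): max(-15, -29) = -15
A (MIN): min(-9, -15) = -15
M (MIN): min(-25, 2, 24, -32) = -32
N (MIN): min(11, 38, -17) = -17
E (MAX): max(-32, -17) = -17
P (MIN): min(-32, -15, 43) = -32
Q (MIN): min(22, 47, 6) = 6
R (MIN): min(50, -11) = -11
S (MIN): min(16, 49, 34, 45) = 16
F (MAX): max(-32, 6, -11, 16) = 16
T (MIN): min(43, 26) = 26
U (MIN): min(-15, 22) = -15
V (MIN): min(-21, 1, -28) = -28
W (MIN): min(-4, -43, -3, 38) = -43
G (MAX): max(26, -15, -28, -43) = 26
B (MIN): min(-17, 16, 26) = -17
R0 (MAX): max(-15, -17) = -15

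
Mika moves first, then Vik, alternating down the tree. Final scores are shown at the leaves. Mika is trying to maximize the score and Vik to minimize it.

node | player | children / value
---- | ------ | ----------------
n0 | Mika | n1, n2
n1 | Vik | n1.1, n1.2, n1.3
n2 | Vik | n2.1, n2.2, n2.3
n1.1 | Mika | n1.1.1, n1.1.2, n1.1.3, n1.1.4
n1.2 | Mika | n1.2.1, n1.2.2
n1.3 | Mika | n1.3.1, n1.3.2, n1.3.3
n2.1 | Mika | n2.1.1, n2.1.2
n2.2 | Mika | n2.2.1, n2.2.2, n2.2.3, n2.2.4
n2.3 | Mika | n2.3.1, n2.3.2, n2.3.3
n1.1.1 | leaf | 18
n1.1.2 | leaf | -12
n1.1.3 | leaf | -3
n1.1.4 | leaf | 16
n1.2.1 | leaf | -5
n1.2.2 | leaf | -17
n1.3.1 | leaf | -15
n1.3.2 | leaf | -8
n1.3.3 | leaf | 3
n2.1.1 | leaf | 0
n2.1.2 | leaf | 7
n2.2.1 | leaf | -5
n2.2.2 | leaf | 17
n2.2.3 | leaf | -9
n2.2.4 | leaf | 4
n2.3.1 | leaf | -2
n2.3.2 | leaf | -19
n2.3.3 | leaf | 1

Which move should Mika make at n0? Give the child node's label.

n1.1 (Mika): max(18, -12, -3, 16) = 18
n1.2 (Mika): max(-5, -17) = -5
n1.3 (Mika): max(-15, -8, 3) = 3
n1 (Vik): min(18, -5, 3) = -5
n2.1 (Mika): max(0, 7) = 7
n2.2 (Mika): max(-5, 17, -9, 4) = 17
n2.3 (Mika): max(-2, -19, 1) = 1
n2 (Vik): min(7, 17, 1) = 1
n0 (Mika): max(-5, 1) = 1
Mika at n0 wants the highest of {n1=-5, n2=1}, so chooses n2.

n2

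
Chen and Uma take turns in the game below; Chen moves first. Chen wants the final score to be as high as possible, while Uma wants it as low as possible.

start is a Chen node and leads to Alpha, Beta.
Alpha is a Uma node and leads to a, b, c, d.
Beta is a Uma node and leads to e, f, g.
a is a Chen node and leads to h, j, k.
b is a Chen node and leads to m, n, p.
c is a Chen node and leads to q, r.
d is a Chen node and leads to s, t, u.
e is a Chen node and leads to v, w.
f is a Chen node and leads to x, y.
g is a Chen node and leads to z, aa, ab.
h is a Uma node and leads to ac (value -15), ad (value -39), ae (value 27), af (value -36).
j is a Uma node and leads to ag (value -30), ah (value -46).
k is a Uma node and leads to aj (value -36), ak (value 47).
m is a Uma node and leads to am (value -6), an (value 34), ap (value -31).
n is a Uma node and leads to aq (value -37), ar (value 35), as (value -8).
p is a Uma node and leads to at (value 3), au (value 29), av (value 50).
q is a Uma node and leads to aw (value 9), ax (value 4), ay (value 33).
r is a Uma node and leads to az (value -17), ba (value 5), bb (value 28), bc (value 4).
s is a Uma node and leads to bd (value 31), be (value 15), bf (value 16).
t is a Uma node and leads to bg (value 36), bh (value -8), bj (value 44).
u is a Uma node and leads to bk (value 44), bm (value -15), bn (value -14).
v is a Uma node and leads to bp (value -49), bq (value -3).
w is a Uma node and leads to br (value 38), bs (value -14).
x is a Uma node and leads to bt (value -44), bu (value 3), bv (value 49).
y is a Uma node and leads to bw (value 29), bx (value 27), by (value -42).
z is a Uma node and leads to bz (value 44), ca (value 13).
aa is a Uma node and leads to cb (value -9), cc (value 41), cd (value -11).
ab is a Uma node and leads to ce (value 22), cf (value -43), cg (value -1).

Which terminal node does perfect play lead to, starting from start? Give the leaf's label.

h (Uma): min(-15, -39, 27, -36) = -39
j (Uma): min(-30, -46) = -46
k (Uma): min(-36, 47) = -36
a (Chen): max(-39, -46, -36) = -36
m (Uma): min(-6, 34, -31) = -31
n (Uma): min(-37, 35, -8) = -37
p (Uma): min(3, 29, 50) = 3
b (Chen): max(-31, -37, 3) = 3
q (Uma): min(9, 4, 33) = 4
r (Uma): min(-17, 5, 28, 4) = -17
c (Chen): max(4, -17) = 4
s (Uma): min(31, 15, 16) = 15
t (Uma): min(36, -8, 44) = -8
u (Uma): min(44, -15, -14) = -15
d (Chen): max(15, -8, -15) = 15
Alpha (Uma): min(-36, 3, 4, 15) = -36
v (Uma): min(-49, -3) = -49
w (Uma): min(38, -14) = -14
e (Chen): max(-49, -14) = -14
x (Uma): min(-44, 3, 49) = -44
y (Uma): min(29, 27, -42) = -42
f (Chen): max(-44, -42) = -42
z (Uma): min(44, 13) = 13
aa (Uma): min(-9, 41, -11) = -11
ab (Uma): min(22, -43, -1) = -43
g (Chen): max(13, -11, -43) = 13
Beta (Uma): min(-14, -42, 13) = -42
start (Chen): max(-36, -42) = -36
At start, Chen picks Alpha (highest: -36).
At Alpha, Uma picks a (lowest: -36).
At a, Chen picks k (highest: -36).
At k, Uma picks aj (lowest: -36).
Terminal value -36.

aj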